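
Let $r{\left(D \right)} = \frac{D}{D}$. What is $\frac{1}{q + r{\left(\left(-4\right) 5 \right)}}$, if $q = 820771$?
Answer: $\frac{1}{820772} \approx 1.2184 \cdot 10^{-6}$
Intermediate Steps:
$r{\left(D \right)} = 1$
$\frac{1}{q + r{\left(\left(-4\right) 5 \right)}} = \frac{1}{820771 + 1} = \frac{1}{820772}$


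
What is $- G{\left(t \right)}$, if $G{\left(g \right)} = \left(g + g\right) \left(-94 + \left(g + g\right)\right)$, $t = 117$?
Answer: $-32760$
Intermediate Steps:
$G{\left(g \right)} = 2 g \left(-94 + 2 g\right)$
$- G{\left(t \right)} = - 4 \cdot 117 \left(-47 + 117\right) = - 4 \cdot 117 \cdot 70 = \left(-1\right) 32760 = -32760$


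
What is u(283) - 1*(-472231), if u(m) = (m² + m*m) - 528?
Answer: 631881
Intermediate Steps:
u(m) = -528 + 2*m² (u(m) = (m² + m²) - 528 = 2*m² - 528 = -528 + 2*m²)
u(283) - 1*(-472231) = (-528 + 2*283²) - 1*(-472231) = (-528 + 2*80089) + 472231 = (-528 + 160178) + 472231 = 159650 + 472231 = 631881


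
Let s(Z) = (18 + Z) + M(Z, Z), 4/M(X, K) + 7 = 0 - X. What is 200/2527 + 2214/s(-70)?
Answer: -175908307/4134172 ≈ -42.550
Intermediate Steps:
M(X, K) = 4/(-7 - X) (M(X, K) = 4/(-7 + (0 - X)) = 4/(-7 - X))
s(Z) = 18 + Z - 4/(7 + Z) (s(Z) = (18 + Z) - 4/(7 + Z) = 18 + Z - 4/(7 + Z))
200/2527 + 2214/s(-70) = 200/2527 + 2214/(((-4 + (7 - 70)*(18 - 70))/(7 - 70))) = 200*(1/2527) + 2214/(((-4 - 63*(-52))/(-63))) = 200/2527 + 2214/((-(-4 + 3276)/63)) = 200/2527 + 2214/((-1/63*3272)) = 200/2527 + 2214/(-3272/63) = 200/2527 + 2214*(-63/3272) = 200/2527 - 69741/1636 = -175908307/4134172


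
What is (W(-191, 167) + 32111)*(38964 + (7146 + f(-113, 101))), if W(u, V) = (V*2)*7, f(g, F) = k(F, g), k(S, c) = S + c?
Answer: 1588030002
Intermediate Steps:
f(g, F) = F + g
W(u, V) = 14*V (W(u, V) = (2*V)*7 = 14*V)
(W(-191, 167) + 32111)*(38964 + (7146 + f(-113, 101))) = (14*167 + 32111)*(38964 + (7146 + (101 - 113))) = (2338 + 32111)*(38964 + (7146 - 12)) = 34449*(38964 + 7134) = 34449*46098 = 1588030002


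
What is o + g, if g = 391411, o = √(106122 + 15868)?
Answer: 391411 + √121990 ≈ 3.9176e+5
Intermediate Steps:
o = √121990 ≈ 349.27
o + g = √121990 + 391411 = 391411 + √121990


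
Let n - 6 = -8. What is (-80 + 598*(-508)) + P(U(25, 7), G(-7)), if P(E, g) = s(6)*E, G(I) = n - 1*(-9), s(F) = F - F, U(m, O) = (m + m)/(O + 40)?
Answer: -303864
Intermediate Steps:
U(m, O) = 2*m/(40 + O) (U(m, O) = (2*m)/(40 + O) = 2*m/(40 + O))
s(F) = 0
n = -2 (n = 6 - 8 = -2)
G(I) = 7 (G(I) = -2 - 1*(-9) = -2 + 9 = 7)
P(E, g) = 0 (P(E, g) = 0*E = 0)
(-80 + 598*(-508)) + P(U(25, 7), G(-7)) = (-80 + 598*(-508)) + 0 = (-80 - 303784) + 0 = -303864 + 0 = -303864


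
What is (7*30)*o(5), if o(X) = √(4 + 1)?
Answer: 210*√5 ≈ 469.57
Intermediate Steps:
o(X) = √5
(7*30)*o(5) = (7*30)*√5 = 210*√5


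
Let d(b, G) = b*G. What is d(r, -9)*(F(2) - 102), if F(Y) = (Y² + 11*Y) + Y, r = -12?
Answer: -7992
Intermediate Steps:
F(Y) = Y² + 12*Y
d(b, G) = G*b
d(r, -9)*(F(2) - 102) = (-9*(-12))*(2*(12 + 2) - 102) = 108*(2*14 - 102) = 108*(28 - 102) = 108*(-74) = -7992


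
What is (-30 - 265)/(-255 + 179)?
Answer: 295/76 ≈ 3.8816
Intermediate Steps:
(-30 - 265)/(-255 + 179) = -295/(-76) = -295*(-1/76) = 295/76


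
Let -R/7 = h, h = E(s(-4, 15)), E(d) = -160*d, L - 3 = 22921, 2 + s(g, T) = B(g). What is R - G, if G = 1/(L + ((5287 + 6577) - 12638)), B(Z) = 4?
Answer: 49615999/22150 ≈ 2240.0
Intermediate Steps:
s(g, T) = 2 (s(g, T) = -2 + 4 = 2)
L = 22924 (L = 3 + 22921 = 22924)
h = -320 (h = -160*2 = -320)
R = 2240 (R = -7*(-320) = 2240)
G = 1/22150 (G = 1/(22924 + ((5287 + 6577) - 12638)) = 1/(22924 + (11864 - 12638)) = 1/(22924 - 774) = 1/22150 ≈ 4.5147e-5)
R - G = 2240 - 1*1/22150 = 2240 - 1/22150 = 49615999/22150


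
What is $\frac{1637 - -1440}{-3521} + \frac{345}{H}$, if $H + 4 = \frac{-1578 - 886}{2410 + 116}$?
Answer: $- \frac{1553558803}{22125964} \approx -70.214$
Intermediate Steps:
$H = - \frac{6284}{1263}$ ($H = -4 + \frac{-1578 - 886}{2410 + 116} = -4 - \frac{2464}{2526} = -4 - \frac{1232}{1263} = - \frac{6284}{1263} \approx -4.9755$)
$\frac{1637 - -1440}{-3521} + \frac{345}{H} = \frac{1637 - -1440}{-3521} + \frac{345}{- \frac{6284}{1263}} = \left(1637 + 1440\right) \left(- \frac{1}{3521}\right) + 345 \left(- \frac{1263}{6284}\right) = 3077 \left(- \frac{1}{3521}\right) - \frac{435735}{6284} = - \frac{3077}{3521} - \frac{435735}{6284} = - \frac{1553558803}{22125964}$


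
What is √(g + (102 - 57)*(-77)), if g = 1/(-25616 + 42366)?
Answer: I*√38885961830/3350 ≈ 58.864*I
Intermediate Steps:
g = 1/16750 ≈ 5.9702e-5
√(g + (102 - 57)*(-77)) = √(1/16750 + (102 - 57)*(-77)) = √(1/16750 + 45*(-77)) = √(1/16750 - 3465) = √(-58038749/16750) = I*√38885961830/3350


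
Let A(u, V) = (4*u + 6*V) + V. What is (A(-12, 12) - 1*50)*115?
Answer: -1610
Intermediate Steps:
A(u, V) = 4*u + 7*V
(A(-12, 12) - 1*50)*115 = ((4*(-12) + 7*12) - 1*50)*115 = ((-48 + 84) - 50)*115 = (36 - 50)*115 = -14*115 = -1610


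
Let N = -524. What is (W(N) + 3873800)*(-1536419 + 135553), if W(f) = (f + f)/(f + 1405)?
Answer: -4780898952107232/881 ≈ -5.4267e+12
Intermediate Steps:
W(f) = 2*f/(1405 + f) (W(f) = (2*f)/(1405 + f) = 2*f/(1405 + f))
(W(N) + 3873800)*(-1536419 + 135553) = (2*(-524)/(1405 - 524) + 3873800)*(-1536419 + 135553) = (2*(-524)/881 + 3873800)*(-1400866) = (2*(-524)*(1/881) + 3873800)*(-1400866) = (-1048/881 + 3873800)*(-1400866) = (3412816752/881)*(-1400866) = -4780898952107232/881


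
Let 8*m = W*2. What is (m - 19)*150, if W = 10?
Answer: -2475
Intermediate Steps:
m = 5/2 (m = (10*2)/8 = (⅛)*20 = 5/2 ≈ 2.5000)
(m - 19)*150 = (5/2 - 19)*150 = -33/2*150 = -2475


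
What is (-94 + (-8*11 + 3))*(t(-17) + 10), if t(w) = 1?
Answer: -1969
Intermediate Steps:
(-94 + (-8*11 + 3))*(t(-17) + 10) = (-94 + (-8*11 + 3))*(1 + 10) = (-94 + (-88 + 3))*11 = (-94 - 85)*11 = -179*11 = -1969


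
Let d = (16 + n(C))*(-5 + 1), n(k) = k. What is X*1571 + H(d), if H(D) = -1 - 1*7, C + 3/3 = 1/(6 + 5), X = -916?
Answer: -1439044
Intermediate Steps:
C = -10/11 (C = -1 + 1/(6 + 5) = -1 + 1/11 = -10/11 ≈ -0.90909)
d = -664/11 (d = (16 - 10/11)*(-5 + 1) = (166/11)*(-4) = -664/11 ≈ -60.364)
H(D) = -8 (H(D) = -1 - 7 = -8)
X*1571 + H(d) = -916*1571 - 8 = -1439036 - 8 = -1439044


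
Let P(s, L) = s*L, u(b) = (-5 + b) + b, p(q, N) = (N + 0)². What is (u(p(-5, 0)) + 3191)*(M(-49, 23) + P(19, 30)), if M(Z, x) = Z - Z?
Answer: 1816020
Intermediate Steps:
p(q, N) = N²
u(b) = -5 + 2*b
P(s, L) = L*s
M(Z, x) = 0
(u(p(-5, 0)) + 3191)*(M(-49, 23) + P(19, 30)) = ((-5 + 2*0²) + 3191)*(0 + 30*19) = ((-5 + 2*0) + 3191)*(0 + 570) = ((-5 + 0) + 3191)*570 = (-5 + 3191)*570 = 3186*570 = 1816020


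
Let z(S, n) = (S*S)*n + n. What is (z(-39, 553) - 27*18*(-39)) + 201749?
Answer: 1062369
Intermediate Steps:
z(S, n) = n + n*S² (z(S, n) = S²*n + n = n*S² + n = n + n*S²)
(z(-39, 553) - 27*18*(-39)) + 201749 = (553*(1 + (-39)²) - 27*18*(-39)) + 201749 = (553*(1 + 1521) - 486*(-39)) + 201749 = (553*1522 + 18954) + 201749 = (841666 + 18954) + 201749 = 860620 + 201749 = 1062369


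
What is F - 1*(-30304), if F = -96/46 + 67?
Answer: 698485/23 ≈ 30369.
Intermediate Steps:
F = 1493/23 (F = -96*1/46 + 67 = -48/23 + 67 = 1493/23 ≈ 64.913)
F - 1*(-30304) = 1493/23 - 1*(-30304) = 1493/23 + 30304 = 698485/23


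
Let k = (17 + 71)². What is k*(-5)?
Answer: -38720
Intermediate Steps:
k = 7744 (k = 88² = 7744)
k*(-5) = 7744*(-5) = -38720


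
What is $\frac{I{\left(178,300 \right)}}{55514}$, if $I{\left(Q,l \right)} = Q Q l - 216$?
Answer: $\frac{4752492}{27757} \approx 171.22$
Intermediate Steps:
$I{\left(Q,l \right)} = -216 + l Q^{2}$ ($I{\left(Q,l \right)} = Q^{2} l - 216 = l Q^{2} - 216 = -216 + l Q^{2}$)
$\frac{I{\left(178,300 \right)}}{55514} = \frac{-216 + 300 \cdot 178^{2}}{55514} = \left(-216 + 300 \cdot 31684\right) \frac{1}{55514} = \left(-216 + 9505200\right) \frac{1}{55514} = 9504984 \cdot \frac{1}{55514} = \frac{4752492}{27757}$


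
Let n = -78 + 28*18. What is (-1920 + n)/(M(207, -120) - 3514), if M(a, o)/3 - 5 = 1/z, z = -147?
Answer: 36603/85726 ≈ 0.42698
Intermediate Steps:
M(a, o) = 734/49 (M(a, o) = 15 + 3/(-147) = 15 + 3*(-1/147) = 15 - 1/49 = 734/49)
n = 426 (n = -78 + 504 = 426)
(-1920 + n)/(M(207, -120) - 3514) = (-1920 + 426)/(734/49 - 3514) = -1494/(-171452/49) = -1494*(-49/171452) = 36603/85726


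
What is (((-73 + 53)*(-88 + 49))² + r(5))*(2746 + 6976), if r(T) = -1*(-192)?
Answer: 5916731424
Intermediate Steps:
r(T) = 192
(((-73 + 53)*(-88 + 49))² + r(5))*(2746 + 6976) = (((-73 + 53)*(-88 + 49))² + 192)*(2746 + 6976) = ((-20*(-39))² + 192)*9722 = (780² + 192)*9722 = (608400 + 192)*9722 = 608592*9722 = 5916731424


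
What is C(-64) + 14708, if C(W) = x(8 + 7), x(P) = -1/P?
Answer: 220619/15 ≈ 14708.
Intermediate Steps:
C(W) = -1/15 (C(W) = -1/(8 + 7) = -1/15)
C(-64) + 14708 = -1/15 + 14708 = 220619/15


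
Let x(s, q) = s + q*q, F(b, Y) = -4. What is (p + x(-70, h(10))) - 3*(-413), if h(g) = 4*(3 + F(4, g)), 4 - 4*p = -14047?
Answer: 18791/4 ≈ 4697.8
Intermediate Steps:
p = 14051/4 (p = 1 - ¼*(-14047) = 1 + 14047/4 = 14051/4 ≈ 3512.8)
h(g) = -4 (h(g) = 4*(3 - 4) = 4*(-1) = -4)
x(s, q) = s + q²
(p + x(-70, h(10))) - 3*(-413) = (14051/4 + (-70 + (-4)²)) - 3*(-413) = (14051/4 + (-70 + 16)) + 1239 = (14051/4 - 54) + 1239 = 13835/4 + 1239 = 18791/4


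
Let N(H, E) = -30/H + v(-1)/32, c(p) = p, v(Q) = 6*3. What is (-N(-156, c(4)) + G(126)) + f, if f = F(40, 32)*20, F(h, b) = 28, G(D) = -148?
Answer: 85539/208 ≈ 411.25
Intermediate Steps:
v(Q) = 18
N(H, E) = 9/16 - 30/H (N(H, E) = -30/H + 18/32 = -30/H + 18*(1/32) = -30/H + 9/16 = 9/16 - 30/H)
f = 560 (f = 28*20 = 560)
(-N(-156, c(4)) + G(126)) + f = (-(9/16 - 30/(-156)) - 148) + 560 = (-(9/16 - 30*(-1/156)) - 148) + 560 = (-(9/16 + 5/26) - 148) + 560 = (-1*157/208 - 148) + 560 = (-157/208 - 148) + 560 = -30941/208 + 560 = 85539/208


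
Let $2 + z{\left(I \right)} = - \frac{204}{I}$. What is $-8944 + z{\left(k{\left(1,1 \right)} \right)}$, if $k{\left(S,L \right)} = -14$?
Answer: $- \frac{62520}{7} \approx -8931.4$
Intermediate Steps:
$z{\left(I \right)} = -2 - \frac{204}{I}$
$-8944 + z{\left(k{\left(1,1 \right)} \right)} = -8944 - \left(2 + \frac{204}{-14}\right) = -8944 - - \frac{88}{7} = -8944 + \left(-2 + \frac{102}{7}\right) = -8944 + \frac{88}{7} = - \frac{62520}{7}$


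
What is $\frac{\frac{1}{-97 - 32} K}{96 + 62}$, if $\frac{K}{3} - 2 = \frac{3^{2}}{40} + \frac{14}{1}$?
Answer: $- \frac{649}{271760} \approx -0.0023881$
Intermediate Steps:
$K = \frac{1947}{40}$ ($K = 6 + 3 \left(\frac{3^{2}}{40} + \frac{14}{1}\right) = 6 + 3 \left(9 \cdot \frac{1}{40} + 14 \cdot 1\right) = 6 + 3 \left(\frac{9}{40} + 14\right) = 6 + 3 \cdot \frac{569}{40} = 6 + \frac{1707}{40} = \frac{1947}{40} \approx 48.675$)
$\frac{\frac{1}{-97 - 32} K}{96 + 62} = \frac{\frac{1}{-97 - 32} \cdot \frac{1947}{40}}{96 + 62} = \frac{\frac{1}{-129} \cdot \frac{1947}{40}}{158} = \left(- \frac{1}{129}\right) \frac{1947}{40} \cdot \frac{1}{158} = \left(- \frac{649}{1720}\right) \frac{1}{158} = - \frac{649}{271760}$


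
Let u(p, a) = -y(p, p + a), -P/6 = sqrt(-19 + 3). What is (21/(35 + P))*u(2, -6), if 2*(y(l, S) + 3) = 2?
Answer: 1470/1801 + 1008*I/1801 ≈ 0.81621 + 0.55969*I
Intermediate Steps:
y(l, S) = -2 (y(l, S) = -3 + (1/2)*2 = -3 + 1 = -2)
P = -24*I (P = -6*sqrt(-19 + 3) = -24*I ≈ -24.0*I)
u(p, a) = 2 (u(p, a) = -1*(-2) = 2)
(21/(35 + P))*u(2, -6) = (21/(35 - 24*I))*2 = (21*((35 + 24*I)/1801))*2 = (21*(35 + 24*I)/1801)*2 = 42*(35 + 24*I)/1801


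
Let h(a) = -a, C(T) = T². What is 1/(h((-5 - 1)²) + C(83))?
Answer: 1/6853 ≈ 0.00014592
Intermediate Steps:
1/(h((-5 - 1)²) + C(83)) = 1/(-(-5 - 1)² + 83²) = 1/(-1*(-6)² + 6889) = 1/(-1*36 + 6889) = 1/(-36 + 6889) = 1/6853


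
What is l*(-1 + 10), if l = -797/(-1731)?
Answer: 2391/577 ≈ 4.1438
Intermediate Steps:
l = 797/1731 (l = -797*(-1/1731) = 797/1731 ≈ 0.46043)
l*(-1 + 10) = 797*(-1 + 10)/1731 = (797/1731)*9 = 2391/577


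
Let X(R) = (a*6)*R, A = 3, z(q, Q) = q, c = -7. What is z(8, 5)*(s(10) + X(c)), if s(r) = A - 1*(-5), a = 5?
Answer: -1616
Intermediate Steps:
s(r) = 8 (s(r) = 3 - 1*(-5) = 3 + 5 = 8)
X(R) = 30*R (X(R) = (5*6)*R = 30*R)
z(8, 5)*(s(10) + X(c)) = 8*(8 + 30*(-7)) = 8*(8 - 210) = 8*(-202) = -1616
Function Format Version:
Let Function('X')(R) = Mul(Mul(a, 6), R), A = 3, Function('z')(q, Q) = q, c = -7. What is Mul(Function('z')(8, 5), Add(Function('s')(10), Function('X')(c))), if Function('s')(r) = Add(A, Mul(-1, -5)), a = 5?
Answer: -1616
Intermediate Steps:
Function('s')(r) = 8 (Function('s')(r) = Add(3, Mul(-1, -5)) = Add(3, 5) = 8)
Function('X')(R) = Mul(30, R) (Function('X')(R) = Mul(Mul(5, 6), R) = Mul(30, R))
Mul(Function('z')(8, 5), Add(Function('s')(10), Function('X')(c))) = Mul(8, Add(8, Mul(30, -7))) = Mul(8, Add(8, -210)) = Mul(8, -202) = -1616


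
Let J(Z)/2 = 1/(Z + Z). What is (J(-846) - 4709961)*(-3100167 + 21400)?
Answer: 12267738136460369/846 ≈ 1.4501e+13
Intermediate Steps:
J(Z) = 1/Z (J(Z) = 2/(Z + Z) = 2/((2*Z)) = 2*(1/(2*Z)) = 1/Z)
(J(-846) - 4709961)*(-3100167 + 21400) = (1/(-846) - 4709961)*(-3100167 + 21400) = (-1/846 - 4709961)*(-3078767) = -3984627007/846*(-3078767) = 12267738136460369/846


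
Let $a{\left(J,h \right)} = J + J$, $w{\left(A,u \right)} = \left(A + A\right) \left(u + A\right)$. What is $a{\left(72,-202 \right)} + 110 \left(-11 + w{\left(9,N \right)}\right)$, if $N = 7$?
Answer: $30614$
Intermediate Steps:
$w{\left(A,u \right)} = 2 A \left(A + u\right)$
$a{\left(J,h \right)} = 2 J$
$a{\left(72,-202 \right)} + 110 \left(-11 + w{\left(9,N \right)}\right) = 2 \cdot 72 + 110 \left(-11 + 2 \cdot 9 \left(9 + 7\right)\right) = 144 + 110 \left(-11 + 2 \cdot 9 \cdot 16\right) = 144 + 110 \left(-11 + 288\right) = 144 + 110 \cdot 277 = 144 + 30470 = 30614$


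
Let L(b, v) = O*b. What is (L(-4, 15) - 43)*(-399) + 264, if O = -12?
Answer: -1731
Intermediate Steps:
L(b, v) = -12*b
(L(-4, 15) - 43)*(-399) + 264 = (-12*(-4) - 43)*(-399) + 264 = (48 - 43)*(-399) + 264 = 5*(-399) + 264 = -1995 + 264 = -1731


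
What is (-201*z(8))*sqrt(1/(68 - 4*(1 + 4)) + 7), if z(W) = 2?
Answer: -67*sqrt(1011)/2 ≈ -1065.2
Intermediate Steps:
(-201*z(8))*sqrt(1/(68 - 4*(1 + 4)) + 7) = (-201*2)*sqrt(1/(68 - 4*(1 + 4)) + 7) = -402*sqrt(1/(68 - 4*5) + 7) = -402*sqrt(1/(68 - 20) + 7) = -402*sqrt(1/48 + 7) = -67*sqrt(1011)/2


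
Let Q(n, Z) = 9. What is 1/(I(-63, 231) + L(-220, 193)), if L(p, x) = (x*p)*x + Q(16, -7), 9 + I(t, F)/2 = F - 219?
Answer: -1/8194765 ≈ -1.2203e-7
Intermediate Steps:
I(t, F) = -456 + 2*F (I(t, F) = -18 + 2*(F - 219) = -18 + 2*(-219 + F) = -18 + (-438 + 2*F) = -456 + 2*F)
L(p, x) = 9 + p*x**2 (L(p, x) = (x*p)*x + 9 = (p*x)*x + 9 = p*x**2 + 9 = 9 + p*x**2)
1/(I(-63, 231) + L(-220, 193)) = 1/((-456 + 2*231) + (9 - 220*193**2)) = 1/((-456 + 462) + (9 - 220*37249)) = 1/(6 + (9 - 8194780)) = 1/(6 - 8194771) = 1/(-8194765) = -1/8194765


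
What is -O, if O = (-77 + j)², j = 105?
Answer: -784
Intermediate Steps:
O = 784 (O = (-77 + 105)² = 28² = 784)
-O = -1*784 = -784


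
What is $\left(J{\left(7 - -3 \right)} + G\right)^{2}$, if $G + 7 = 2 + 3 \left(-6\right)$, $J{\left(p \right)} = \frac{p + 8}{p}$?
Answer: $\frac{11236}{25} \approx 449.44$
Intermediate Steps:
$J{\left(p \right)} = \frac{8 + p}{p}$
$G = -23$ ($G = -7 + \left(2 + 3 \left(-6\right)\right) = -7 + \left(2 - 18\right) = -7 - 16 = -23$)
$\left(J{\left(7 - -3 \right)} + G\right)^{2} = \left(\frac{8 + \left(7 - -3\right)}{7 - -3} - 23\right)^{2} = \left(\frac{8 + \left(7 + 3\right)}{7 + 3} - 23\right)^{2} = \left(\frac{8 + 10}{10} - 23\right)^{2} = \left(\frac{1}{10} \cdot 18 - 23\right)^{2} = \left(\frac{9}{5} - 23\right)^{2} = \left(- \frac{106}{5}\right)^{2} = \frac{11236}{25}$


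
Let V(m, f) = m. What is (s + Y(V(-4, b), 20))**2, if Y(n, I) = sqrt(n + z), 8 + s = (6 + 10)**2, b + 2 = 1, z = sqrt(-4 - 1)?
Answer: (248 + sqrt(-4 + I*sqrt(5)))**2 ≈ 61768.0 + 1029.7*I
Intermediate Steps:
z = I*sqrt(5) (z = sqrt(-5) = I*sqrt(5) ≈ 2.2361*I)
b = -1 (b = -2 + 1 = -1)
s = 248 (s = -8 + (6 + 10)**2 = -8 + 16**2 = -8 + 256 = 248)
Y(n, I) = sqrt(n + I*sqrt(5))
(s + Y(V(-4, b), 20))**2 = (248 + sqrt(-4 + I*sqrt(5)))**2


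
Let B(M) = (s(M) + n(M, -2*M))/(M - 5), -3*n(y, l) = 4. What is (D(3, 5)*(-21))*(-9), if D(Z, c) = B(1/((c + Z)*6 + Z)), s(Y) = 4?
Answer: -12852/127 ≈ -101.20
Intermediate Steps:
n(y, l) = -4/3 (n(y, l) = -⅓*4 = -4/3)
B(M) = 8/(3*(-5 + M)) (B(M) = (4 - 4/3)/(M - 5) = 8/(3*(-5 + M)))
D(Z, c) = 8/(3*(-5 + 1/(6*c + 7*Z))) (D(Z, c) = 8/(3*(-5 + 1/((c + Z)*6 + Z))) = 8/(3*(-5 + 1/((Z + c)*6 + Z))) = 8/(3*(-5 + 1/((6*Z + 6*c) + Z))) = 8/(3*(-5 + 1/(6*c + 7*Z))))
(D(3, 5)*(-21))*(-9) = ((8*(-7*3 - 6*5)/(3*(-1 + 30*5 + 35*3)))*(-21))*(-9) = ((8*(-21 - 30)/(3*(-1 + 150 + 105)))*(-21))*(-9) = (((8/3)*(-51)/254)*(-21))*(-9) = (((8/3)*(1/254)*(-51))*(-21))*(-9) = -68/127*(-21)*(-9) = (1428/127)*(-9) = -12852/127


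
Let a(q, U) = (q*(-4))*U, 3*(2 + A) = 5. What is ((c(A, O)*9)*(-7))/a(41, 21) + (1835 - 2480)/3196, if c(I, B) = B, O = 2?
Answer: -21651/131036 ≈ -0.16523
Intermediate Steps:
A = -⅓ (A = -2 + (⅓)*5 = -2 + 5/3 = -⅓ ≈ -0.33333)
a(q, U) = -4*U*q (a(q, U) = (-4*q)*U = -4*U*q)
((c(A, O)*9)*(-7))/a(41, 21) + (1835 - 2480)/3196 = ((2*9)*(-7))/((-4*21*41)) + (1835 - 2480)/3196 = (18*(-7))/(-3444) - 645*1/3196 = -126*(-1/3444) - 645/3196 = 3/82 - 645/3196 = -21651/131036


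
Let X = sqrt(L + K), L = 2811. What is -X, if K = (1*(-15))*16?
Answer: -sqrt(2571) ≈ -50.705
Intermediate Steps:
K = -240 (K = -15*16 = -240)
X = sqrt(2571) (X = sqrt(2811 - 240) = sqrt(2571) ≈ 50.705)
-X = -sqrt(2571)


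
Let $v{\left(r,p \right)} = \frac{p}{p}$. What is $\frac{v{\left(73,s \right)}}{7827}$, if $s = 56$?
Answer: $\frac{1}{7827} \approx 0.00012776$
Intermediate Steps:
$v{\left(r,p \right)} = 1$
$\frac{v{\left(73,s \right)}}{7827} = 1 \cdot \frac{1}{7827} = \frac{1}{7827}$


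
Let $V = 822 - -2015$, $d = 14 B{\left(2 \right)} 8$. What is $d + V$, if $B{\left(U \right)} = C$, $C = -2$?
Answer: $2613$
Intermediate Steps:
$B{\left(U \right)} = -2$
$d = -224$ ($d = 14 \left(-2\right) 8 = \left(-28\right) 8 = -224$)
$V = 2837$ ($V = 822 + 2015 = 2837$)
$d + V = -224 + 2837 = 2613$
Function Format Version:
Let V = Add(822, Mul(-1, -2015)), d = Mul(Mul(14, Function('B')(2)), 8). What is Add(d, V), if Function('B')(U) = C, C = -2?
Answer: 2613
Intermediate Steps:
Function('B')(U) = -2
d = -224 (d = Mul(Mul(14, -2), 8) = Mul(-28, 8) = -224)
V = 2837 (V = Add(822, 2015) = 2837)
Add(d, V) = Add(-224, 2837) = 2613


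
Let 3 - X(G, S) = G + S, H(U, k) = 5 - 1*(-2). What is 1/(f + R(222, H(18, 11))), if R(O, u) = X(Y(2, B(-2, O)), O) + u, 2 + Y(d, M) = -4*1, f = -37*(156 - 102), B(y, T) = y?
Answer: -1/2204 ≈ -0.00045372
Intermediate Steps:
f = -1998 (f = -37*54 = -1998)
Y(d, M) = -6 (Y(d, M) = -2 - 4*1 = -2 - 4 = -6)
H(U, k) = 7 (H(U, k) = 5 + 2 = 7)
X(G, S) = 3 - G - S (X(G, S) = 3 - (G + S) = 3 + (-G - S) = 3 - G - S)
R(O, u) = 9 + u - O (R(O, u) = (3 - 1*(-6) - O) + u = (3 + 6 - O) + u = (9 - O) + u = 9 + u - O)
1/(f + R(222, H(18, 11))) = 1/(-1998 + (9 + 7 - 1*222)) = 1/(-1998 + (9 + 7 - 222)) = 1/(-1998 - 206) = 1/(-2204) = -1/2204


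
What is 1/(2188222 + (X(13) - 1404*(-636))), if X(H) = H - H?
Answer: 1/3081166 ≈ 3.2455e-7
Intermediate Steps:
X(H) = 0
1/(2188222 + (X(13) - 1404*(-636))) = 1/(2188222 + (0 - 1404*(-636))) = 1/(2188222 + (0 + 892944)) = 1/(2188222 + 892944) = 1/3081166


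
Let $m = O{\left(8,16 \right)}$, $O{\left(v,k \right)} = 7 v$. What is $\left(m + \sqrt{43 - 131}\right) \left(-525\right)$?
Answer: $-29400 - 1050 i \sqrt{22} \approx -29400.0 - 4924.9 i$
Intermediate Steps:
$m = 56$ ($m = 7 \cdot 8 = 56$)
$\left(m + \sqrt{43 - 131}\right) \left(-525\right) = \left(56 + \sqrt{43 - 131}\right) \left(-525\right) = \left(56 + \sqrt{-88}\right) \left(-525\right) = \left(56 + 2 i \sqrt{22}\right) \left(-525\right) = -29400 - 1050 i \sqrt{22}$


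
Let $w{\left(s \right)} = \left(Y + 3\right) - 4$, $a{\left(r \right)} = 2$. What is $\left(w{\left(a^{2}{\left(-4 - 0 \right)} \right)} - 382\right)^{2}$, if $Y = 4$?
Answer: $143641$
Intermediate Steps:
$w{\left(s \right)} = 3$ ($w{\left(s \right)} = \left(4 + 3\right) - 4 = 7 - 4 = 3$)
$\left(w{\left(a^{2}{\left(-4 - 0 \right)} \right)} - 382\right)^{2} = \left(3 - 382\right)^{2} = \left(-379\right)^{2} = 143641$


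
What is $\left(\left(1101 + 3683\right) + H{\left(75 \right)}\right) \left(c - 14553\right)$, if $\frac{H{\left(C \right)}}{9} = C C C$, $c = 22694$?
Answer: $30949305919$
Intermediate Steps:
$H{\left(C \right)} = 9 C^{3}$ ($H{\left(C \right)} = 9 C C C = 9 C^{2} C = 9 C^{3}$)
$\left(\left(1101 + 3683\right) + H{\left(75 \right)}\right) \left(c - 14553\right) = \left(\left(1101 + 3683\right) + 9 \cdot 75^{3}\right) \left(22694 - 14553\right) = \left(4784 + 9 \cdot 421875\right) \left(22694 - 14553\right) = \left(4784 + 3796875\right) \left(22694 - 14553\right) = 3801659 \cdot 8141 = 30949305919$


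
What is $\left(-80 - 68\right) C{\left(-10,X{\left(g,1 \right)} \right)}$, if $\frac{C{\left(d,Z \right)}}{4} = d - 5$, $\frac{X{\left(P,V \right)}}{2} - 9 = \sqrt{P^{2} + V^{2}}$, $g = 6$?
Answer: $8880$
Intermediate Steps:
$X{\left(P,V \right)} = 18 + 2 \sqrt{P^{2} + V^{2}}$
$C{\left(d,Z \right)} = -20 + 4 d$ ($C{\left(d,Z \right)} = 4 \left(d - 5\right) = 4 \left(-5 + d\right) = -20 + 4 d$)
$\left(-80 - 68\right) C{\left(-10,X{\left(g,1 \right)} \right)} = \left(-80 - 68\right) \left(-20 + 4 \left(-10\right)\right) = - 148 \left(-20 - 40\right) = \left(-148\right) \left(-60\right) = 8880$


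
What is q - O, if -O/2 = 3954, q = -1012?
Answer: 6896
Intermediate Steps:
O = -7908 (O = -2*3954 = -7908)
q - O = -1012 - 1*(-7908) = -1012 + 7908 = 6896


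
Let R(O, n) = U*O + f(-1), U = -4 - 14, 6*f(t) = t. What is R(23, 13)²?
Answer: 6175225/36 ≈ 1.7153e+5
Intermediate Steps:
f(t) = t/6
U = -18
R(O, n) = -⅙ - 18*O (R(O, n) = -18*O + (⅙)*(-1) = -18*O - ⅙ = -⅙ - 18*O)
R(23, 13)² = (-⅙ - 18*23)² = (-⅙ - 414)² = (-2485/6)² = 6175225/36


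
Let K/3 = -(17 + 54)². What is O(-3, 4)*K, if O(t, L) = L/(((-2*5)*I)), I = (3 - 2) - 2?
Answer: -30246/5 ≈ -6049.2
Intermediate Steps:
I = -1 (I = 1 - 2 = -1)
O(t, L) = L/10 (O(t, L) = L/((-2*5*(-1))) = L/((-10*(-1))) = L/10)
K = -15123 (K = 3*(-(17 + 54)²) = 3*(-1*71²) = 3*(-1*5041) = 3*(-5041) = -15123)
O(-3, 4)*K = ((⅒)*4)*(-15123) = (⅖)*(-15123) = -30246/5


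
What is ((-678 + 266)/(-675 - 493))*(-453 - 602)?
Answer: -108665/292 ≈ -372.14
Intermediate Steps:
((-678 + 266)/(-675 - 493))*(-453 - 602) = -412/(-1168)*(-1055) = -412*(-1/1168)*(-1055) = (103/292)*(-1055) = -108665/292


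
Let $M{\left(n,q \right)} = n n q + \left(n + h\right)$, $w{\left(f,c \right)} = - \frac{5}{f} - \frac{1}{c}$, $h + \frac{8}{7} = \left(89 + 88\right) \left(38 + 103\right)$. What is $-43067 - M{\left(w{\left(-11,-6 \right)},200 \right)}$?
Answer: $- \frac{1038262651}{15246} \approx -68101.0$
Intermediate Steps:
$h = \frac{174691}{7}$ ($h = - \frac{8}{7} + \left(89 + 88\right) \left(38 + 103\right) = - \frac{8}{7} + 177 \cdot 141 = - \frac{8}{7} + 24957 = \frac{174691}{7} \approx 24956.0$)
$w{\left(f,c \right)} = - \frac{1}{c} - \frac{5}{f}$
$M{\left(n,q \right)} = \frac{174691}{7} + n + q n^{2}$ ($M{\left(n,q \right)} = n n q + \left(n + \frac{174691}{7}\right) = n^{2} q + \left(\frac{174691}{7} + n\right) = q n^{2} + \left(\frac{174691}{7} + n\right) = \frac{174691}{7} + n + q n^{2}$)
$-43067 - M{\left(w{\left(-11,-6 \right)},200 \right)} = -43067 - \left(\frac{174691}{7} - \left(- \frac{1}{6} - \frac{5}{11}\right) + 200 \left(- \frac{1}{-6} - \frac{5}{-11}\right)^{2}\right) = -43067 - \left(\frac{174691}{7} - - \frac{41}{66} + 200 \left(\left(-1\right) \left(- \frac{1}{6}\right) - - \frac{5}{11}\right)^{2}\right) = -43067 - \left(\frac{174691}{7} + \left(\frac{1}{6} + \frac{5}{11}\right) + 200 \left(\frac{1}{6} + \frac{5}{11}\right)^{2}\right) = -43067 - \left(\frac{174691}{7} + \frac{41}{66} + 200 \left(\frac{41}{66}\right)^{2}\right) = -43067 - \left(\frac{174691}{7} + \frac{41}{66} + 200 \cdot \frac{1681}{4356}\right) = -43067 - \left(\frac{174691}{7} + \frac{41}{66} + \frac{84050}{1089}\right) = -43067 - \frac{381663169}{15246} = - \frac{1038262651}{15246}$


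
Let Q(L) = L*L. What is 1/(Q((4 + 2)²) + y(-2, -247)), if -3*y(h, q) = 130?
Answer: 3/3758 ≈ 0.00079830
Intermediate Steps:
Q(L) = L²
y(h, q) = -130/3 (y(h, q) = -⅓*130 = -130/3)
1/(Q((4 + 2)²) + y(-2, -247)) = 1/(((4 + 2)²)² - 130/3) = 1/((6²)² - 130/3) = 1/(36² - 130/3) = 1/(1296 - 130/3) = 1/(3758/3) = 3/3758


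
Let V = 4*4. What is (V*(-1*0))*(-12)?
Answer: 0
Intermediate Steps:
V = 16
(V*(-1*0))*(-12) = (16*(-1*0))*(-12) = (16*0)*(-12) = 0*(-12) = 0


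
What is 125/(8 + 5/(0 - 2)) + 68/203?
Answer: 51498/2233 ≈ 23.062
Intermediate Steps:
125/(8 + 5/(0 - 2)) + 68/203 = 125/(8 + 5/(-2)) + 68*(1/203) = 125/(8 - ½*5) + 68/203 = 125/(8 - 5/2) + 68/203 = 125/(11/2) + 68/203 = 125*(2/11) + 68/203 = 250/11 + 68/203 = 51498/2233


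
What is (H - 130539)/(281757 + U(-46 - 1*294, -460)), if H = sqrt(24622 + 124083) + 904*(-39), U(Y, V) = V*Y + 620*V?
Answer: -23685/21851 + sqrt(148705)/152957 ≈ -1.0814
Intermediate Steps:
U(Y, V) = 620*V + V*Y
H = -35256 + sqrt(148705) (H = sqrt(148705) - 35256 = -35256 + sqrt(148705) ≈ -34870.)
(H - 130539)/(281757 + U(-46 - 1*294, -460)) = ((-35256 + sqrt(148705)) - 130539)/(281757 - 460*(620 + (-46 - 1*294))) = (-165795 + sqrt(148705))/(281757 - 460*(620 + (-46 - 294))) = (-165795 + sqrt(148705))/(281757 - 460*(620 - 340)) = (-165795 + sqrt(148705))/(281757 - 460*280) = (-165795 + sqrt(148705))/(281757 - 128800) = (-165795 + sqrt(148705))/152957 = (-165795 + sqrt(148705))*(1/152957) = -23685/21851 + sqrt(148705)/152957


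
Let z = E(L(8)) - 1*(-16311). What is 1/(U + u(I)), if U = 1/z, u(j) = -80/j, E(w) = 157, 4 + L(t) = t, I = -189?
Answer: 3112452/1317629 ≈ 2.3622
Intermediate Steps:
L(t) = -4 + t
z = 16468 (z = 157 - 1*(-16311) = 157 + 16311 = 16468)
U = 1/16468 ≈ 6.0724e-5
1/(U + u(I)) = 1/(1/16468 - 80/(-189)) = 1/(1/16468 - 80*(-1/189)) = 1/(1/16468 + 80/189) = 1/(1317629/3112452) = 3112452/1317629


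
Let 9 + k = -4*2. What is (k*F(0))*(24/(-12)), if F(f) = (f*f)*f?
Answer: 0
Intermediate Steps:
F(f) = f³ (F(f) = f²*f = f³)
k = -17 (k = -9 - 4*2 = -9 - 8 = -17)
(k*F(0))*(24/(-12)) = (-17*0³)*(24/(-12)) = (-17*0)*(24*(-1/12)) = 0*(-2) = 0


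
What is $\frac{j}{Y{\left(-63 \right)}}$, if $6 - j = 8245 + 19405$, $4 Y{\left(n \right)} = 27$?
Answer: $- \frac{110576}{27} \approx -4095.4$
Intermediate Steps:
$Y{\left(n \right)} = \frac{27}{4}$ ($Y{\left(n \right)} = \frac{1}{4} \cdot 27 = \frac{27}{4}$)
$j = -27644$ ($j = 6 - \left(8245 + 19405\right) = 6 - 27650 = -27644$)
$\frac{j}{Y{\left(-63 \right)}} = - \frac{27644}{\frac{27}{4}} = \left(-27644\right) \frac{4}{27} = - \frac{110576}{27}$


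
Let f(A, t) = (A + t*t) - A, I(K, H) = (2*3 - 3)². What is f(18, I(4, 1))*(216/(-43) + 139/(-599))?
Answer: -10964241/25757 ≈ -425.68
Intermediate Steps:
I(K, H) = 9 (I(K, H) = (6 - 3)² = 3² = 9)
f(A, t) = t² (f(A, t) = (A + t²) - A = t²)
f(18, I(4, 1))*(216/(-43) + 139/(-599)) = 9²*(216/(-43) + 139/(-599)) = 81*(216*(-1/43) + 139*(-1/599)) = 81*(-216/43 - 139/599) = 81*(-135361/25757) = -10964241/25757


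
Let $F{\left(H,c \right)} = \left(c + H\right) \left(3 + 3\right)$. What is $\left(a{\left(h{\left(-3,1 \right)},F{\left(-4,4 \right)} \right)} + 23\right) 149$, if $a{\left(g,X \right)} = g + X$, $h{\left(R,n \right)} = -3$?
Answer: $2980$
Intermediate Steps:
$F{\left(H,c \right)} = 6 H + 6 c$ ($F{\left(H,c \right)} = \left(H + c\right) 6 = 6 H + 6 c$)
$a{\left(g,X \right)} = X + g$
$\left(a{\left(h{\left(-3,1 \right)},F{\left(-4,4 \right)} \right)} + 23\right) 149 = \left(\left(\left(6 \left(-4\right) + 6 \cdot 4\right) - 3\right) + 23\right) 149 = \left(\left(\left(-24 + 24\right) - 3\right) + 23\right) 149 = \left(\left(0 - 3\right) + 23\right) 149 = \left(-3 + 23\right) 149 = 20 \cdot 149 = 2980$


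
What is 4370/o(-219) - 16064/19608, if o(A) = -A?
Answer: 3423706/178923 ≈ 19.135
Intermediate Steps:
4370/o(-219) - 16064/19608 = 4370/((-1*(-219))) - 16064/19608 = 4370/219 - 16064*1/19608 = 4370*(1/219) - 2008/2451 = 4370/219 - 2008/2451 = 3423706/178923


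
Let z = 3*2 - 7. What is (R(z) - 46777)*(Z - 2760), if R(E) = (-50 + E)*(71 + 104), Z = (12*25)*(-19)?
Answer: 471238920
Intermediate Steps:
z = -1 (z = 6 - 7 = -1)
Z = -5700 (Z = 300*(-19) = -5700)
R(E) = -8750 + 175*E (R(E) = (-50 + E)*175 = -8750 + 175*E)
(R(z) - 46777)*(Z - 2760) = ((-8750 + 175*(-1)) - 46777)*(-5700 - 2760) = ((-8750 - 175) - 46777)*(-8460) = (-8925 - 46777)*(-8460) = -55702*(-8460) = 471238920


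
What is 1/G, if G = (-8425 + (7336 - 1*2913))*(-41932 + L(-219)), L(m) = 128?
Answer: 1/167299608 ≈ 5.9773e-9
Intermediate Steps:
G = 167299608 (G = (-8425 + (7336 - 1*2913))*(-41932 + 128) = (-8425 + (7336 - 2913))*(-41804) = (-8425 + 4423)*(-41804) = -4002*(-41804) = 167299608)
1/G = 1/167299608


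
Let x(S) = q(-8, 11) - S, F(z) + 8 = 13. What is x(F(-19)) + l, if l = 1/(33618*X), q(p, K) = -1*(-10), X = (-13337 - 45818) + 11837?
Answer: 7953682619/1590736524 ≈ 5.0000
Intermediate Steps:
F(z) = 5 (F(z) = -8 + 13 = 5)
X = -47318 (X = -59155 + 11837 = -47318)
q(p, K) = 10
x(S) = 10 - S
l = -1/1590736524 (l = 1/(33618*(-47318)) = (1/33618)*(-1/47318) = -1/1590736524 ≈ -6.2864e-10)
x(F(-19)) + l = (10 - 1*5) - 1/1590736524 = (10 - 5) - 1/1590736524 = 5 - 1/1590736524 = 7953682619/1590736524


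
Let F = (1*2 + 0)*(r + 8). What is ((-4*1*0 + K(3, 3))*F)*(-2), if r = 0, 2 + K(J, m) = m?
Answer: -32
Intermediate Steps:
K(J, m) = -2 + m
F = 16 (F = (1*2 + 0)*(0 + 8) = (2 + 0)*8 = 2*8 = 16)
((-4*1*0 + K(3, 3))*F)*(-2) = ((-4*1*0 + (-2 + 3))*16)*(-2) = ((-4*0 + 1)*16)*(-2) = ((0 + 1)*16)*(-2) = (1*16)*(-2) = 16*(-2) = -32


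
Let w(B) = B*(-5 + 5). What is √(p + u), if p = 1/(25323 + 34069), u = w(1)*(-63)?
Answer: √58/1856 ≈ 0.0041033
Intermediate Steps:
w(B) = 0 (w(B) = B*0 = 0)
u = 0 (u = 0*(-63) = 0)
p = 1/59392 ≈ 1.6837e-5
√(p + u) = √(1/59392 + 0) = √(1/59392) = √58/1856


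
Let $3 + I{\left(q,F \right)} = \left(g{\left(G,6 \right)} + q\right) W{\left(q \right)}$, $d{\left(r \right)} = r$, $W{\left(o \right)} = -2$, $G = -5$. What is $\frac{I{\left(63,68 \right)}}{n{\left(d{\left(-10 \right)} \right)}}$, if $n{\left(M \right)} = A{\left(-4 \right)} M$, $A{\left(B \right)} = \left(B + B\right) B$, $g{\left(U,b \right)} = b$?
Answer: $\frac{141}{320} \approx 0.44063$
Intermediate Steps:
$A{\left(B \right)} = 2 B^{2}$ ($A{\left(B \right)} = 2 B B = 2 B^{2}$)
$I{\left(q,F \right)} = -15 - 2 q$ ($I{\left(q,F \right)} = -3 + \left(6 + q\right) \left(-2\right) = -3 - \left(12 + 2 q\right) = -15 - 2 q$)
$n{\left(M \right)} = 32 M$ ($n{\left(M \right)} = 2 \left(-4\right)^{2} M = 2 \cdot 16 M = 32 M$)
$\frac{I{\left(63,68 \right)}}{n{\left(d{\left(-10 \right)} \right)}} = \frac{-15 - 126}{32 \left(-10\right)} = \frac{-15 - 126}{-320} = \left(-141\right) \left(- \frac{1}{320}\right) = \frac{141}{320}$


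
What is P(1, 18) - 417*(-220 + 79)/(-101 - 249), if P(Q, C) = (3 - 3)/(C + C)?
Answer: -58797/350 ≈ -167.99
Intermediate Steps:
P(Q, C) = 0 (P(Q, C) = 0/((2*C)) = 0*(1/(2*C)) = 0)
P(1, 18) - 417*(-220 + 79)/(-101 - 249) = 0 - 417*(-220 + 79)/(-101 - 249) = 0 - (-58797)/(-350) = 0 - (-58797)*(-1)/350 = 0 - 417*141/350 = 0 - 58797/350 = -58797/350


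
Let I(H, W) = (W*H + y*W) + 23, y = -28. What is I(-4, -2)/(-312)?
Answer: -29/104 ≈ -0.27885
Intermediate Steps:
I(H, W) = 23 - 28*W + H*W (I(H, W) = (W*H - 28*W) + 23 = (H*W - 28*W) + 23 = (-28*W + H*W) + 23 = 23 - 28*W + H*W)
I(-4, -2)/(-312) = (23 - 28*(-2) - 4*(-2))/(-312) = (23 + 56 + 8)*(-1/312) = 87*(-1/312) = -29/104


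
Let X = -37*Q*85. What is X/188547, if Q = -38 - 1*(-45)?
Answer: -1295/11091 ≈ -0.11676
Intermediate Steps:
Q = 7 (Q = -38 + 45 = 7)
X = -22015 (X = -37*7*85 = -259*85 = -22015)
X/188547 = -22015/188547 = -22015*1/188547 = -1295/11091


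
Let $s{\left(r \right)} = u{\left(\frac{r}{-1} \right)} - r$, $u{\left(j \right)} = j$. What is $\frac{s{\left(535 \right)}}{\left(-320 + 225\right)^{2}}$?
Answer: $- \frac{214}{1805} \approx -0.11856$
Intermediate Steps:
$s{\left(r \right)} = - 2 r$ ($s{\left(r \right)} = \frac{r}{-1} - r = r \left(-1\right) - r = - r - r = - 2 r$)
$\frac{s{\left(535 \right)}}{\left(-320 + 225\right)^{2}} = \frac{\left(-2\right) 535}{\left(-320 + 225\right)^{2}} = - \frac{1070}{\left(-95\right)^{2}} = - \frac{1070}{9025} = \left(-1070\right) \frac{1}{9025} = - \frac{214}{1805}$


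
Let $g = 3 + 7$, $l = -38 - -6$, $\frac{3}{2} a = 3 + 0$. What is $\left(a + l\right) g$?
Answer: $-300$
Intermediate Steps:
$a = 2$ ($a = \frac{2 \left(3 + 0\right)}{3} = \frac{2}{3} \cdot 3 = 2$)
$l = -32$ ($l = -38 + 6 = -32$)
$g = 10$
$\left(a + l\right) g = \left(2 - 32\right) 10 = \left(-30\right) 10 = -300$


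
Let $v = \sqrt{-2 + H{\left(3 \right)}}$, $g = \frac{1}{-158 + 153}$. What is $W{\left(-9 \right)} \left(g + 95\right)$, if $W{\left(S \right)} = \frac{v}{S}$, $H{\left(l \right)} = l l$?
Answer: $- \frac{158 \sqrt{7}}{15} \approx -27.869$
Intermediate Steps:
$g = - \frac{1}{5}$ ($g = \frac{1}{-5} = - \frac{1}{5} \approx -0.2$)
$H{\left(l \right)} = l^{2}$
$v = \sqrt{7}$ ($v = \sqrt{-2 + 3^{2}} = \sqrt{-2 + 9} = \sqrt{7} \approx 2.6458$)
$W{\left(S \right)} = \frac{\sqrt{7}}{S}$
$W{\left(-9 \right)} \left(g + 95\right) = \frac{\sqrt{7}}{-9} \left(- \frac{1}{5} + 95\right) = \sqrt{7} \left(- \frac{1}{9}\right) \frac{474}{5} = - \frac{\sqrt{7}}{9} \cdot \frac{474}{5} = - \frac{158 \sqrt{7}}{15}$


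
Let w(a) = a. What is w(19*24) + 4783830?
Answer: 4784286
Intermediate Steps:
w(19*24) + 4783830 = 19*24 + 4783830 = 456 + 4783830 = 4784286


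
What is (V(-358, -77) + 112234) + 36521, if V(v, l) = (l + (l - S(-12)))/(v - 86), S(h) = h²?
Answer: 33023759/222 ≈ 1.4876e+5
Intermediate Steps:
V(v, l) = (-144 + 2*l)/(-86 + v) (V(v, l) = (l + (l - 1*(-12)²))/(v - 86) = (l + (l - 1*144))/(-86 + v) = (l + (l - 144))/(-86 + v) = (l + (-144 + l))/(-86 + v) = (-144 + 2*l)/(-86 + v))
(V(-358, -77) + 112234) + 36521 = (2*(-72 - 77)/(-86 - 358) + 112234) + 36521 = (2*(-149)/(-444) + 112234) + 36521 = (2*(-1/444)*(-149) + 112234) + 36521 = (149/222 + 112234) + 36521 = 24916097/222 + 36521 = 33023759/222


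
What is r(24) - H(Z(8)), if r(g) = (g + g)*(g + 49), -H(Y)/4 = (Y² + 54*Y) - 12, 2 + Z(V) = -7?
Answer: 1836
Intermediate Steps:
Z(V) = -9 (Z(V) = -2 - 7 = -9)
H(Y) = 48 - 216*Y - 4*Y² (H(Y) = -4*((Y² + 54*Y) - 12) = -4*(-12 + Y² + 54*Y) = 48 - 216*Y - 4*Y²)
r(g) = 2*g*(49 + g) (r(g) = (2*g)*(49 + g) = 2*g*(49 + g))
r(24) - H(Z(8)) = 2*24*(49 + 24) - (48 - 216*(-9) - 4*(-9)²) = 2*24*73 - (48 + 1944 - 4*81) = 3504 - (48 + 1944 - 324) = 3504 - 1*1668 = 3504 - 1668 = 1836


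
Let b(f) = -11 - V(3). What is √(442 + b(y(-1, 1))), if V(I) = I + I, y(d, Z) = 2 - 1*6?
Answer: 5*√17 ≈ 20.616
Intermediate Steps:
y(d, Z) = -4 (y(d, Z) = 2 - 6 = -4)
V(I) = 2*I
b(f) = -17 (b(f) = -11 - 2*3 = -11 - 1*6 = -11 - 6 = -17)
√(442 + b(y(-1, 1))) = √(442 - 17) = √425 = 5*√17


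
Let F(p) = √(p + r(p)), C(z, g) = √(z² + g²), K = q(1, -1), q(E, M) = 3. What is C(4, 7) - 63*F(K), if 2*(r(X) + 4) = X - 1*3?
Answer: √65 - 63*I ≈ 8.0623 - 63.0*I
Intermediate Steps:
K = 3
r(X) = -11/2 + X/2 (r(X) = -4 + (X - 1*3)/2 = -4 + (X - 3)/2 = -4 + (-3 + X)/2 = -4 + (-3/2 + X/2) = -11/2 + X/2)
C(z, g) = √(g² + z²)
F(p) = √(-11/2 + 3*p/2) (F(p) = √(p + (-11/2 + p/2)) = √(-11/2 + 3*p/2))
C(4, 7) - 63*F(K) = √(7² + 4²) - 63*√(-22 + 6*3)/2 = √(49 + 16) - 63*√(-22 + 18)/2 = √65 - 63*√(-4)/2 = √65 - 63*2*I/2 = √65 - 63*I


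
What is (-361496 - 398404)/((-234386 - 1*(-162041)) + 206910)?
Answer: -50660/8971 ≈ -5.6471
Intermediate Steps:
(-361496 - 398404)/((-234386 - 1*(-162041)) + 206910) = -759900/((-234386 + 162041) + 206910) = -759900/(-72345 + 206910) = -759900/134565 = -759900*1/134565 = -50660/8971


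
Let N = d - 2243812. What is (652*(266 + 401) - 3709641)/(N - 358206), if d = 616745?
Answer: 3274757/1985273 ≈ 1.6495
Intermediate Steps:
N = -1627067 (N = 616745 - 2243812 = -1627067)
(652*(266 + 401) - 3709641)/(N - 358206) = (652*(266 + 401) - 3709641)/(-1627067 - 358206) = (652*667 - 3709641)/(-1985273) = (434884 - 3709641)*(-1/1985273) = -3274757*(-1/1985273) = 3274757/1985273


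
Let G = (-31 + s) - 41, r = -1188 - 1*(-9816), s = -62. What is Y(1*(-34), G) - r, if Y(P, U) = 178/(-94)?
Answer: -405605/47 ≈ -8629.9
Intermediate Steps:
r = 8628 (r = -1188 + 9816 = 8628)
G = -134 (G = (-31 - 62) - 41 = -93 - 41 = -134)
Y(P, U) = -89/47 (Y(P, U) = 178*(-1/94) = -89/47)
Y(1*(-34), G) - r = -89/47 - 1*8628 = -89/47 - 8628 = -405605/47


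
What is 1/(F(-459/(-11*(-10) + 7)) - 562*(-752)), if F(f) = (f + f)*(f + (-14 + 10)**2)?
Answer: 169/71407442 ≈ 2.3667e-6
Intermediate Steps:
F(f) = 2*f*(16 + f) (F(f) = (2*f)*(f + (-4)**2) = (2*f)*(f + 16) = (2*f)*(16 + f) = 2*f*(16 + f))
1/(F(-459/(-11*(-10) + 7)) - 562*(-752)) = 1/(2*(-459/(-11*(-10) + 7))*(16 - 459/(-11*(-10) + 7)) - 562*(-752)) = 1/(2*(-459/(110 + 7))*(16 - 459/(110 + 7)) + 422624) = 1/(2*(-459/117)*(16 - 459/117) + 422624) = 1/(2*(-459*1/117)*(16 - 459*1/117) + 422624) = 1/(2*(-51/13)*(16 - 51/13) + 422624) = 1/(2*(-51/13)*(157/13) + 422624) = 1/(-16014/169 + 422624) = 1/(71407442/169) = 169/71407442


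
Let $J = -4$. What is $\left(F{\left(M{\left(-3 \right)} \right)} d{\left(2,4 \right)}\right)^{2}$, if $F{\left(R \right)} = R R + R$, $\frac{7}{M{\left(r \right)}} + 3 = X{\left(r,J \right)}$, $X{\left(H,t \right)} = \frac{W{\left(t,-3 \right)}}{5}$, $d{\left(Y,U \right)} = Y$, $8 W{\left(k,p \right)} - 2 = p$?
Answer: $\frac{7928121600}{214358881} \approx 36.985$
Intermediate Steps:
$W{\left(k,p \right)} = \frac{1}{4} + \frac{p}{8}$
$X{\left(H,t \right)} = - \frac{1}{40}$ ($X{\left(H,t \right)} = \frac{\frac{1}{4} + \frac{1}{8} \left(-3\right)}{5} = \left(\frac{1}{4} - \frac{3}{8}\right) \frac{1}{5} = \left(- \frac{1}{8}\right) \frac{1}{5} = - \frac{1}{40}$)
$M{\left(r \right)} = - \frac{280}{121}$ ($M{\left(r \right)} = \frac{7}{-3 - \frac{1}{40}} = \frac{7}{- \frac{121}{40}} = 7 \left(- \frac{40}{121}\right) = - \frac{280}{121}$)
$F{\left(R \right)} = R + R^{2}$ ($F{\left(R \right)} = R^{2} + R = R + R^{2}$)
$\left(F{\left(M{\left(-3 \right)} \right)} d{\left(2,4 \right)}\right)^{2} = \left(- \frac{280 \left(1 - \frac{280}{121}\right)}{121} \cdot 2\right)^{2} = \left(\left(- \frac{280}{121}\right) \left(- \frac{159}{121}\right) 2\right)^{2} = \left(\frac{44520}{14641} \cdot 2\right)^{2} = \left(\frac{89040}{14641}\right)^{2} = \frac{7928121600}{214358881}$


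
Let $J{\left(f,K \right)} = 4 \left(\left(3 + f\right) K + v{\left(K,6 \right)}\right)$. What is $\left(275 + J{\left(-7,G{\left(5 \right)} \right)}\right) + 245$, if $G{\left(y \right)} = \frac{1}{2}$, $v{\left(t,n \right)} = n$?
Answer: $536$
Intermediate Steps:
$G{\left(y \right)} = \frac{1}{2}$
$J{\left(f,K \right)} = 24 + 4 K \left(3 + f\right)$ ($J{\left(f,K \right)} = 4 \left(\left(3 + f\right) K + 6\right) = 4 \left(K \left(3 + f\right) + 6\right) = 4 \left(6 + K \left(3 + f\right)\right) = 24 + 4 K \left(3 + f\right)$)
$\left(275 + J{\left(-7,G{\left(5 \right)} \right)}\right) + 245 = \left(275 + \left(24 + 12 \cdot \frac{1}{2} + 4 \cdot \frac{1}{2} \left(-7\right)\right)\right) + 245 = \left(275 + \left(24 + 6 - 14\right)\right) + 245 = \left(275 + 16\right) + 245 = 291 + 245 = 536$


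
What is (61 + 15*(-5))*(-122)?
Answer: 1708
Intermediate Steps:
(61 + 15*(-5))*(-122) = (61 - 75)*(-122) = -14*(-122) = 1708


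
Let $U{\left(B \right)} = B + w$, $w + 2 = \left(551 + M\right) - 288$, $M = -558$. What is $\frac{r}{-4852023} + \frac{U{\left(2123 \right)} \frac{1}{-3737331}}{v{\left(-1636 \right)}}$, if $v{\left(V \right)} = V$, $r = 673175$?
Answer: $- \frac{685994535723217}{4944432621320478} \approx -0.13874$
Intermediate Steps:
$w = -297$ ($w = -2 + \left(\left(551 - 558\right) - 288\right) = -2 - 295 = -297$)
$U{\left(B \right)} = -297 + B$ ($U{\left(B \right)} = B - 297 = -297 + B$)
$\frac{r}{-4852023} + \frac{U{\left(2123 \right)} \frac{1}{-3737331}}{v{\left(-1636 \right)}} = \frac{673175}{-4852023} + \frac{\left(-297 + 2123\right) \frac{1}{-3737331}}{-1636} = 673175 \left(- \frac{1}{4852023}\right) + 1826 \left(- \frac{1}{3737331}\right) \left(- \frac{1}{1636}\right) = - \frac{673175}{4852023} - - \frac{913}{3057136758} = - \frac{673175}{4852023} + \frac{913}{3057136758} = - \frac{685994535723217}{4944432621320478}$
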